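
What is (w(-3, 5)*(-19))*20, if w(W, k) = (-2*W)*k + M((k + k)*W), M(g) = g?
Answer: 0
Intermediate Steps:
w(W, k) = 0 (w(W, k) = (-2*W)*k + (k + k)*W = -2*W*k + (2*k)*W = -2*W*k + 2*W*k = 0)
(w(-3, 5)*(-19))*20 = (0*(-19))*20 = 0*20 = 0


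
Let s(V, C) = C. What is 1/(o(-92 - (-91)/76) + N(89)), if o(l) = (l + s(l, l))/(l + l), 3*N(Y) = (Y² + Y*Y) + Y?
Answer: 3/15934 ≈ 0.00018828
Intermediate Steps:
N(Y) = Y/3 + 2*Y²/3 (N(Y) = ((Y² + Y*Y) + Y)/3 = ((Y² + Y²) + Y)/3 = (2*Y² + Y)/3 = (Y + 2*Y²)/3 = Y/3 + 2*Y²/3)
o(l) = 1 (o(l) = (l + l)/(l + l) = (2*l)/((2*l)) = (2*l)*(1/(2*l)) = 1)
1/(o(-92 - (-91)/76) + N(89)) = 1/(1 + (⅓)*89*(1 + 2*89)) = 1/(1 + (⅓)*89*(1 + 178)) = 1/(1 + (⅓)*89*179) = 1/(1 + 15931/3) = 1/(15934/3) = 3/15934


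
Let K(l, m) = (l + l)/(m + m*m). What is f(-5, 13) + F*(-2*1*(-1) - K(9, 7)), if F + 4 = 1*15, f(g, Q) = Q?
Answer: 881/28 ≈ 31.464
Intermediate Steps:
F = 11 (F = -4 + 1*15 = -4 + 15 = 11)
K(l, m) = 2*l/(m + m²) (K(l, m) = (2*l)/(m + m²) = 2*l/(m + m²))
f(-5, 13) + F*(-2*1*(-1) - K(9, 7)) = 13 + 11*(-2*1*(-1) - 2*9/(7*(1 + 7))) = 13 + 11*(-2*(-1) - 2*9/(7*8)) = 13 + 11*(2 - 2*9/(7*8)) = 13 + 11*(2 - 1*9/28) = 13 + 11*(2 - 9/28) = 13 + 11*(47/28) = 13 + 517/28 = 881/28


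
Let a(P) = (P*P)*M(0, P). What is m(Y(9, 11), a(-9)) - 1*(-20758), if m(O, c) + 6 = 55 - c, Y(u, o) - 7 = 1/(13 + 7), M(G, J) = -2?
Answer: 20969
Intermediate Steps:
Y(u, o) = 141/20 (Y(u, o) = 7 + 1/(13 + 7) = 7 + 1/20 = 141/20)
a(P) = -2*P**2 (a(P) = (P*P)*(-2) = P**2*(-2) = -2*P**2)
m(O, c) = 49 - c (m(O, c) = -6 + (55 - c) = 49 - c)
m(Y(9, 11), a(-9)) - 1*(-20758) = (49 - (-2)*(-9)**2) - 1*(-20758) = (49 - (-2)*81) + 20758 = (49 - 1*(-162)) + 20758 = (49 + 162) + 20758 = 211 + 20758 = 20969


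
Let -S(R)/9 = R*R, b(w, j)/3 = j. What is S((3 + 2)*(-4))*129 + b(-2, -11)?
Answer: -464433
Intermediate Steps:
b(w, j) = 3*j
S(R) = -9*R**2 (S(R) = -9*R*R = -9*R**2)
S((3 + 2)*(-4))*129 + b(-2, -11) = -9*16*(3 + 2)**2*129 + 3*(-11) = -9*(5*(-4))**2*129 - 33 = -9*(-20)**2*129 - 33 = -9*400*129 - 33 = -3600*129 - 33 = -464400 - 33 = -464433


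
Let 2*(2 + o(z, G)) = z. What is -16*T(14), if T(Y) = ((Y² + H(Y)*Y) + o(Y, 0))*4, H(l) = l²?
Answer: -188480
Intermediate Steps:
o(z, G) = -2 + z/2
T(Y) = -8 + 2*Y + 4*Y² + 4*Y³ (T(Y) = ((Y² + Y²*Y) + (-2 + Y/2))*4 = ((Y² + Y³) + (-2 + Y/2))*4 = (-2 + Y² + Y³ + Y/2)*4 = -8 + 2*Y + 4*Y² + 4*Y³)
-16*T(14) = -16*(-8 + 2*14 + 4*14² + 4*14³) = -16*(-8 + 28 + 4*196 + 4*2744) = -16*(-8 + 28 + 784 + 10976) = -16*11780 = -188480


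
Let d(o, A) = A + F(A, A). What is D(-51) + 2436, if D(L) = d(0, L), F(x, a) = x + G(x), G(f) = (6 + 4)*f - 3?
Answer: 1821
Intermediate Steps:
G(f) = -3 + 10*f (G(f) = 10*f - 3 = -3 + 10*f)
F(x, a) = -3 + 11*x (F(x, a) = x + (-3 + 10*x) = -3 + 11*x)
d(o, A) = -3 + 12*A (d(o, A) = A + (-3 + 11*A) = -3 + 12*A)
D(L) = -3 + 12*L
D(-51) + 2436 = (-3 + 12*(-51)) + 2436 = (-3 - 612) + 2436 = -615 + 2436 = 1821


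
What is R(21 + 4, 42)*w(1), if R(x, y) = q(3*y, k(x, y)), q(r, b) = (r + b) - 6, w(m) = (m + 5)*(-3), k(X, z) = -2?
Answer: -2124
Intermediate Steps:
w(m) = -15 - 3*m (w(m) = (5 + m)*(-3) = -15 - 3*m)
q(r, b) = -6 + b + r (q(r, b) = (b + r) - 6 = -6 + b + r)
R(x, y) = -8 + 3*y (R(x, y) = -6 - 2 + 3*y = -8 + 3*y)
R(21 + 4, 42)*w(1) = (-8 + 3*42)*(-15 - 3*1) = (-8 + 126)*(-15 - 3) = 118*(-18) = -2124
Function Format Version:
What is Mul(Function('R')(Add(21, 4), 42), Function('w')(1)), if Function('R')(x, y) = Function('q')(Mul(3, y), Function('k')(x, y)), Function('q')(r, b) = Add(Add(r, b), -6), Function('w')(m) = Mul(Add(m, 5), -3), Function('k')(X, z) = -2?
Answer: -2124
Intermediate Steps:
Function('w')(m) = Add(-15, Mul(-3, m)) (Function('w')(m) = Mul(Add(5, m), -3) = Add(-15, Mul(-3, m)))
Function('q')(r, b) = Add(-6, b, r) (Function('q')(r, b) = Add(Add(b, r), -6) = Add(-6, b, r))
Function('R')(x, y) = Add(-8, Mul(3, y)) (Function('R')(x, y) = Add(-6, -2, Mul(3, y)) = Add(-8, Mul(3, y)))
Mul(Function('R')(Add(21, 4), 42), Function('w')(1)) = Mul(Add(-8, Mul(3, 42)), Add(-15, Mul(-3, 1))) = Mul(Add(-8, 126), Add(-15, -3)) = Mul(118, -18) = -2124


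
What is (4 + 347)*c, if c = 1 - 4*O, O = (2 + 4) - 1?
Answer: -6669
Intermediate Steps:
O = 5 (O = 6 - 1 = 5)
c = -19 (c = 1 - 4*5 = 1 - 20 = -19)
(4 + 347)*c = (4 + 347)*(-19) = 351*(-19) = -6669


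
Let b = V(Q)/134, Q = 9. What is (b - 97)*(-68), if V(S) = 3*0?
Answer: 6596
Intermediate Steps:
V(S) = 0
b = 0 (b = 0/134 = 0*(1/134) = 0)
(b - 97)*(-68) = (0 - 97)*(-68) = -97*(-68) = 6596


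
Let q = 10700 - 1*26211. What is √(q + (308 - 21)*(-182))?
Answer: I*√67745 ≈ 260.28*I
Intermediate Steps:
q = -15511 (q = 10700 - 26211 = -15511)
√(q + (308 - 21)*(-182)) = √(-15511 + (308 - 21)*(-182)) = √(-15511 + 287*(-182)) = √(-15511 - 52234) = √(-67745) = I*√67745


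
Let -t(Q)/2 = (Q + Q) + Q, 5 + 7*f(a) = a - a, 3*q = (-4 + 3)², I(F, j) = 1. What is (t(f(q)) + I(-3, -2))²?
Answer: 1369/49 ≈ 27.939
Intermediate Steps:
q = ⅓ (q = (-4 + 3)²/3 = (⅓)*(-1)² = (⅓)*1 = ⅓ ≈ 0.33333)
f(a) = -5/7 (f(a) = -5/7 + (a - a)/7 = -5/7 + (⅐)*0 = -5/7 + 0 = -5/7)
t(Q) = -6*Q (t(Q) = -2*((Q + Q) + Q) = -2*(2*Q + Q) = -6*Q)
(t(f(q)) + I(-3, -2))² = (-6*(-5/7) + 1)² = (30/7 + 1)² = (37/7)² = 1369/49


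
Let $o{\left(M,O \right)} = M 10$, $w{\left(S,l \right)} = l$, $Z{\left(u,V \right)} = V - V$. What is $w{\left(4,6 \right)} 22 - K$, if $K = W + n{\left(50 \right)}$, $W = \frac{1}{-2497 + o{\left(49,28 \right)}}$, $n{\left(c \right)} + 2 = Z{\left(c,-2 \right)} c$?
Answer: $\frac{268939}{2007} \approx 134.0$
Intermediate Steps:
$Z{\left(u,V \right)} = 0$
$o{\left(M,O \right)} = 10 M$
$n{\left(c \right)} = -2$ ($n{\left(c \right)} = -2 + 0 c = -2 + 0 = -2$)
$W = - \frac{1}{2007}$ ($W = \frac{1}{-2497 + 10 \cdot 49} = \frac{1}{-2497 + 490} = \frac{1}{-2007} = - \frac{1}{2007} \approx -0.00049826$)
$K = - \frac{4015}{2007}$ ($K = - \frac{1}{2007} - 2 = - \frac{4015}{2007} \approx -2.0005$)
$w{\left(4,6 \right)} 22 - K = 6 \cdot 22 - - \frac{4015}{2007} = 132 + \frac{4015}{2007} = \frac{268939}{2007}$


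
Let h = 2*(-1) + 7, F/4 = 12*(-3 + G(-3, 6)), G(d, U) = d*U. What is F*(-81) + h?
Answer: 81653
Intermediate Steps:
G(d, U) = U*d
F = -1008 (F = 4*(12*(-3 + 6*(-3))) = 4*(12*(-3 - 18)) = 4*(12*(-21)) = 4*(-252) = -1008)
h = 5 (h = -2 + 7 = 5)
F*(-81) + h = -1008*(-81) + 5 = 81648 + 5 = 81653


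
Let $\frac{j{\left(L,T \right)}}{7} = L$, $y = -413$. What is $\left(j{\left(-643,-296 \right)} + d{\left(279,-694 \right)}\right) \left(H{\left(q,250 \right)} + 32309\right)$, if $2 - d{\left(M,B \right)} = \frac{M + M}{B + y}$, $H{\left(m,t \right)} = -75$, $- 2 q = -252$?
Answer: $- \frac{17835555710}{123} \approx -1.45 \cdot 10^{8}$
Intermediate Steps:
$q = 126$ ($q = \left(- \frac{1}{2}\right) \left(-252\right) = 126$)
$j{\left(L,T \right)} = 7 L$
$d{\left(M,B \right)} = 2 - \frac{2 M}{-413 + B}$ ($d{\left(M,B \right)} = 2 - \frac{M + M}{B - 413} = 2 - \frac{2 M}{-413 + B}$)
$\left(j{\left(-643,-296 \right)} + d{\left(279,-694 \right)}\right) \left(H{\left(q,250 \right)} + 32309\right) = \left(7 \left(-643\right) + \frac{2 \left(-413 - 694 - 279\right)}{-413 - 694}\right) \left(-75 + 32309\right) = \left(-4501 + \frac{2 \left(-413 - 694 - 279\right)}{-1107}\right) 32234 = \left(-4501 + 2 \left(- \frac{1}{1107}\right) \left(-1386\right)\right) 32234 = \left(-4501 + \frac{308}{123}\right) 32234 = \left(- \frac{553315}{123}\right) 32234 = - \frac{17835555710}{123}$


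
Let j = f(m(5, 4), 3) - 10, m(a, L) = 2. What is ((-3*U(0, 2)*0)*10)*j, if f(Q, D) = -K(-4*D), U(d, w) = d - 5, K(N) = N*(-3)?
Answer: 0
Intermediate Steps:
K(N) = -3*N
U(d, w) = -5 + d
f(Q, D) = -12*D (f(Q, D) = -(-3)*(-4*D) = -12*D)
j = -46 (j = -12*3 - 10 = -36 - 10 = -46)
((-3*U(0, 2)*0)*10)*j = ((-3*(-5 + 0)*0)*10)*(-46) = ((-3*(-5)*0)*10)*(-46) = ((15*0)*10)*(-46) = (0*10)*(-46) = 0*(-46) = 0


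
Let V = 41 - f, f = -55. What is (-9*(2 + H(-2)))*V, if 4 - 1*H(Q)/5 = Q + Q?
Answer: -36288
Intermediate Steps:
H(Q) = 20 - 10*Q (H(Q) = 20 - 5*(Q + Q) = 20 - 10*Q)
V = 96 (V = 41 - 1*(-55) = 41 + 55 = 96)
(-9*(2 + H(-2)))*V = -9*(2 + (20 - 10*(-2)))*96 = -9*(2 + (20 + 20))*96 = -9*(2 + 40)*96 = -9*42*96 = -378*96 = -36288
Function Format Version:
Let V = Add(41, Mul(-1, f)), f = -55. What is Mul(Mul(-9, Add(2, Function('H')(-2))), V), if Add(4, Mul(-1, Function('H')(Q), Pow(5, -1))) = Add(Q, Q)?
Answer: -36288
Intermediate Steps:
Function('H')(Q) = Add(20, Mul(-10, Q)) (Function('H')(Q) = Add(20, Mul(-5, Add(Q, Q))) = Add(20, Mul(-5, Mul(2, Q))) = Add(20, Mul(-10, Q)))
V = 96 (V = Add(41, Mul(-1, -55)) = Add(41, 55) = 96)
Mul(Mul(-9, Add(2, Function('H')(-2))), V) = Mul(Mul(-9, Add(2, Add(20, Mul(-10, -2)))), 96) = Mul(Mul(-9, Add(2, Add(20, 20))), 96) = Mul(Mul(-9, Add(2, 40)), 96) = Mul(Mul(-9, 42), 96) = Mul(-378, 96) = -36288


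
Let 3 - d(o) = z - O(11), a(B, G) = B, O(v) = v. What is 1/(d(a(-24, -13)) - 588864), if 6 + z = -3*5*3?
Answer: -1/588799 ≈ -1.6984e-6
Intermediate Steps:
z = -51 (z = -6 - 3*5*3 = -6 - 15*3 = -6 - 45 = -51)
d(o) = 65 (d(o) = 3 - (-51 - 1*11) = 3 - (-51 - 11) = 3 - 1*(-62) = 3 + 62 = 65)
1/(d(a(-24, -13)) - 588864) = 1/(65 - 588864) = 1/(-588799) = -1/588799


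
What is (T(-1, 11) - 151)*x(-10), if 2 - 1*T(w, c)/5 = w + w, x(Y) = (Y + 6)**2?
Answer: -2096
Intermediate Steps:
x(Y) = (6 + Y)**2
T(w, c) = 10 - 10*w (T(w, c) = 10 - 5*(w + w) = 10 - 10*w)
(T(-1, 11) - 151)*x(-10) = ((10 - 10*(-1)) - 151)*(6 - 10)**2 = ((10 + 10) - 151)*(-4)**2 = (20 - 151)*16 = -131*16 = -2096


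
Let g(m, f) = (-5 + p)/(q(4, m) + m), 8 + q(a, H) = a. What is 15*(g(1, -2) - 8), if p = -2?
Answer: -85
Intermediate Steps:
q(a, H) = -8 + a
g(m, f) = -7/(-4 + m) (g(m, f) = (-5 - 2)/((-8 + 4) + m) = -7/(-4 + m))
15*(g(1, -2) - 8) = 15*(-7/(-4 + 1) - 8) = 15*(-7/(-3) - 8) = 15*(-7*(-1/3) - 8) = 15*(7/3 - 8) = 15*(-17/3) = -85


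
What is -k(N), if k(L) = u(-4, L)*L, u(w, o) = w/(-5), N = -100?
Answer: 80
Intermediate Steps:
u(w, o) = -w/5 (u(w, o) = w*(-1/5) = -w/5)
k(L) = 4*L/5 (k(L) = (-1/5*(-4))*L = 4*L/5)
-k(N) = -4*(-100)/5 = -1*(-80) = 80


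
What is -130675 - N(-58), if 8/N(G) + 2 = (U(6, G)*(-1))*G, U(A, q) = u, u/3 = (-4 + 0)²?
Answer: -181768929/1391 ≈ -1.3068e+5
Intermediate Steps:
u = 48 (u = 3*(-4 + 0)² = 3*(-4)² = 3*16 = 48)
U(A, q) = 48
N(G) = 8/(-2 - 48*G) (N(G) = 8/(-2 + (48*(-1))*G) = 8/(-2 - 48*G))
-130675 - N(-58) = -130675 - (-4)/(1 + 24*(-58)) = -130675 - (-4)/(1 - 1392) = -130675 - (-4)/(-1391) = -130675 - (-4)*(-1)/1391 = -130675 - 1*4/1391 = -130675 - 4/1391 = -181768929/1391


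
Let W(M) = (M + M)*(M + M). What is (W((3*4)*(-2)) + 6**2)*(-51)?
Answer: -119340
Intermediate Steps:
W(M) = 4*M**2 (W(M) = (2*M)*(2*M) = 4*M**2)
(W((3*4)*(-2)) + 6**2)*(-51) = (4*((3*4)*(-2))**2 + 6**2)*(-51) = (4*(12*(-2))**2 + 36)*(-51) = (4*(-24)**2 + 36)*(-51) = (4*576 + 36)*(-51) = (2304 + 36)*(-51) = 2340*(-51) = -119340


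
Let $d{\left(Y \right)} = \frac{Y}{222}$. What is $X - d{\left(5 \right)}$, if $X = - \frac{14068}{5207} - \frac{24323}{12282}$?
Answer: $- \frac{5566158007}{1183118919} \approx -4.7047$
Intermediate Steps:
$d{\left(Y \right)} = \frac{Y}{222}$ ($d{\left(Y \right)} = Y \frac{1}{222} = \frac{Y}{222}$)
$X = - \frac{299433037}{63952374}$ ($X = \left(-14068\right) \frac{1}{5207} - \frac{24323}{12282} = - \frac{14068}{5207} - \frac{24323}{12282} = - \frac{299433037}{63952374} \approx -4.6821$)
$X - d{\left(5 \right)} = - \frac{299433037}{63952374} - \frac{1}{222} \cdot 5 = - \frac{299433037}{63952374} - \frac{5}{222} = - \frac{5566158007}{1183118919}$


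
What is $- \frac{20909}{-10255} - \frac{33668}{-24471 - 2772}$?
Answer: $\frac{130698461}{39910995} \approx 3.2747$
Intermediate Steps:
$- \frac{20909}{-10255} - \frac{33668}{-24471 - 2772} = \left(-20909\right) \left(- \frac{1}{10255}\right) - \frac{33668}{-27243} = \frac{2987}{1465} - - \frac{33668}{27243} = \frac{2987}{1465} + \frac{33668}{27243} = \frac{130698461}{39910995}$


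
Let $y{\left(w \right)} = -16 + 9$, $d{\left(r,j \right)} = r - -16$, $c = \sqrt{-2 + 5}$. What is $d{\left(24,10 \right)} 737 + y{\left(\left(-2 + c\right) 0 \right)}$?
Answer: $29473$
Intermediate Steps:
$c = \sqrt{3} \approx 1.732$
$d{\left(r,j \right)} = 16 + r$ ($d{\left(r,j \right)} = r + 16 = 16 + r$)
$y{\left(w \right)} = -7$
$d{\left(24,10 \right)} 737 + y{\left(\left(-2 + c\right) 0 \right)} = \left(16 + 24\right) 737 - 7 = 40 \cdot 737 - 7 = 29480 - 7 = 29473$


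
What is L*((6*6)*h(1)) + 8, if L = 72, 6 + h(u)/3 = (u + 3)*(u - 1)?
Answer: -46648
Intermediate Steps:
h(u) = -18 + 3*(-1 + u)*(3 + u) (h(u) = -18 + 3*((u + 3)*(u - 1)) = -18 + 3*((3 + u)*(-1 + u)) = -18 + 3*((-1 + u)*(3 + u)) = -18 + 3*(-1 + u)*(3 + u))
L*((6*6)*h(1)) + 8 = 72*((6*6)*(-27 + 3*1² + 6*1)) + 8 = 72*(36*(-27 + 3*1 + 6)) + 8 = 72*(36*(-27 + 3 + 6)) + 8 = 72*(36*(-18)) + 8 = 72*(-648) + 8 = -46656 + 8 = -46648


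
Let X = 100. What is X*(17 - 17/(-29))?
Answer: 51000/29 ≈ 1758.6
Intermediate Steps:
X*(17 - 17/(-29)) = 100*(17 - 17/(-29)) = 100*(17 - 17*(-1/29)) = 100*(17 + 17/29) = 100*(510/29) = 51000/29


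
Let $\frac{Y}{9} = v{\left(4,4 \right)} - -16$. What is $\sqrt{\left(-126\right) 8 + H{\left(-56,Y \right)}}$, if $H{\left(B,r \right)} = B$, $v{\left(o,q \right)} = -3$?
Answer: $2 i \sqrt{266} \approx 32.619 i$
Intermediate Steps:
$Y = 117$ ($Y = 9 \left(-3 - -16\right) = 9 \left(-3 + 16\right) = 9 \cdot 13 = 117$)
$\sqrt{\left(-126\right) 8 + H{\left(-56,Y \right)}} = \sqrt{\left(-126\right) 8 - 56} = \sqrt{-1008 - 56} = \sqrt{-1064} = 2 i \sqrt{266}$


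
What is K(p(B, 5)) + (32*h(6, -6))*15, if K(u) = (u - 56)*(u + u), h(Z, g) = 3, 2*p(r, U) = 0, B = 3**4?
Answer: 1440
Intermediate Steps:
B = 81
p(r, U) = 0 (p(r, U) = (1/2)*0 = 0)
K(u) = 2*u*(-56 + u) (K(u) = (-56 + u)*(2*u) = 2*u*(-56 + u))
K(p(B, 5)) + (32*h(6, -6))*15 = 2*0*(-56 + 0) + (32*3)*15 = 2*0*(-56) + 96*15 = 0 + 1440 = 1440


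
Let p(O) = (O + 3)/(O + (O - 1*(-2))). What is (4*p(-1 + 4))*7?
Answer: 21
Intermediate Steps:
p(O) = (3 + O)/(2 + 2*O) (p(O) = (3 + O)/(O + (O + 2)) = (3 + O)/(O + (2 + O)) = (3 + O)/(2 + 2*O))
(4*p(-1 + 4))*7 = (4*((3 + (-1 + 4))/(2*(1 + (-1 + 4)))))*7 = (4*((3 + 3)/(2*(1 + 3))))*7 = (4*((½)*6/4))*7 = (4*((½)*(¼)*6))*7 = (4*(¾))*7 = 3*7 = 21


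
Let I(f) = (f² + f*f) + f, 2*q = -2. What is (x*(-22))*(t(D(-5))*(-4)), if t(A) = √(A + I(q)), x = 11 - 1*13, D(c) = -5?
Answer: -352*I ≈ -352.0*I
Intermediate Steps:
q = -1 (q = (½)*(-2) = -1)
I(f) = f + 2*f² (I(f) = (f² + f²) + f = 2*f² + f = f + 2*f²)
x = -2 (x = 11 - 13 = -2)
t(A) = √(1 + A) (t(A) = √(A - (1 + 2*(-1))) = √(A - (1 - 2)) = √(A - 1*(-1)) = √(A + 1) = √(1 + A))
(x*(-22))*(t(D(-5))*(-4)) = (-2*(-22))*(√(1 - 5)*(-4)) = 44*(√(-4)*(-4)) = 44*((2*I)*(-4)) = 44*(-8*I) = -352*I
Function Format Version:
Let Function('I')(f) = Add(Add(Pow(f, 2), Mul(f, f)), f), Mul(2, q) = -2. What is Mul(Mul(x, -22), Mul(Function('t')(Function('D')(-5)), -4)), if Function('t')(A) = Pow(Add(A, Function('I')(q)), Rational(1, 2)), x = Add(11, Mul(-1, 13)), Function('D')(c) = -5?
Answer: Mul(-352, I) ≈ Mul(-352.00, I)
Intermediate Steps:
q = -1 (q = Mul(Rational(1, 2), -2) = -1)
Function('I')(f) = Add(f, Mul(2, Pow(f, 2))) (Function('I')(f) = Add(Add(Pow(f, 2), Pow(f, 2)), f) = Add(Mul(2, Pow(f, 2)), f) = Add(f, Mul(2, Pow(f, 2))))
x = -2 (x = Add(11, -13) = -2)
Function('t')(A) = Pow(Add(1, A), Rational(1, 2)) (Function('t')(A) = Pow(Add(A, Mul(-1, Add(1, Mul(2, -1)))), Rational(1, 2)) = Pow(Add(A, Mul(-1, Add(1, -2))), Rational(1, 2)) = Pow(Add(A, Mul(-1, -1)), Rational(1, 2)) = Pow(Add(A, 1), Rational(1, 2)) = Pow(Add(1, A), Rational(1, 2)))
Mul(Mul(x, -22), Mul(Function('t')(Function('D')(-5)), -4)) = Mul(Mul(-2, -22), Mul(Pow(Add(1, -5), Rational(1, 2)), -4)) = Mul(44, Mul(Pow(-4, Rational(1, 2)), -4)) = Mul(44, Mul(Mul(2, I), -4)) = Mul(44, Mul(-8, I)) = Mul(-352, I)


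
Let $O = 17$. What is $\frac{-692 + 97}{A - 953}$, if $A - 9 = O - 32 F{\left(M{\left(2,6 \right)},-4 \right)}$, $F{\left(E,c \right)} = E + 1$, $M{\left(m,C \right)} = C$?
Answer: $\frac{595}{1151} \approx 0.51694$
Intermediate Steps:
$F{\left(E,c \right)} = 1 + E$
$A = -198$ ($A = 9 + \left(17 - 32 \left(1 + 6\right)\right) = 9 + \left(17 - 224\right) = 9 - 207 = -198$)
$\frac{-692 + 97}{A - 953} = \frac{-692 + 97}{-198 - 953} = - \frac{595}{-1151} = \left(-595\right) \left(- \frac{1}{1151}\right) = \frac{595}{1151}$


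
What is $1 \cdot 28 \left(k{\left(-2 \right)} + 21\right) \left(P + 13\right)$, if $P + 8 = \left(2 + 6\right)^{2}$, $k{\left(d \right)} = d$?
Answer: $36708$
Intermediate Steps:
$P = 56$ ($P = -8 + \left(2 + 6\right)^{2} = -8 + 8^{2} = -8 + 64 = 56$)
$1 \cdot 28 \left(k{\left(-2 \right)} + 21\right) \left(P + 13\right) = 1 \cdot 28 \left(-2 + 21\right) \left(56 + 13\right) = 28 \cdot 19 \cdot 69 = 28 \cdot 1311 = 36708$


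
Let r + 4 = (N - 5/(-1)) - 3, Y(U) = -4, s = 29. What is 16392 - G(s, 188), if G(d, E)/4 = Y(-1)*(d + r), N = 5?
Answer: 16904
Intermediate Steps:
r = 3 (r = -4 + ((5 - 5/(-1)) - 3) = -4 + ((5 - 5*(-1)) - 3) = -4 + ((5 + 5) - 3) = -4 + (10 - 3) = -4 + 7 = 3)
G(d, E) = -48 - 16*d (G(d, E) = 4*(-4*(d + 3)) = 4*(-4*(3 + d)) = 4*(-12 - 4*d) = -48 - 16*d)
16392 - G(s, 188) = 16392 - (-48 - 16*29) = 16392 - (-48 - 464) = 16392 - 1*(-512) = 16392 + 512 = 16904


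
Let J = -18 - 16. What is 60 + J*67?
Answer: -2218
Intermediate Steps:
J = -34
60 + J*67 = 60 - 34*67 = 60 - 2278 = -2218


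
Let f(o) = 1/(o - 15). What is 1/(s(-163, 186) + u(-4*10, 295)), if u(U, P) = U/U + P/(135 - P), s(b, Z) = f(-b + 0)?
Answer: -1184/991 ≈ -1.1948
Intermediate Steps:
f(o) = 1/(-15 + o)
s(b, Z) = 1/(-15 - b) (s(b, Z) = 1/(-15 + (-b + 0)) = 1/(-15 - b))
u(U, P) = 1 + P/(135 - P)
1/(s(-163, 186) + u(-4*10, 295)) = 1/(-1/(15 - 163) - 135/(-135 + 295)) = 1/(-1/(-148) - 135/160) = 1/(-1*(-1/148) - 135*1/160) = 1/(1/148 - 27/32) = 1/(-991/1184) = -1184/991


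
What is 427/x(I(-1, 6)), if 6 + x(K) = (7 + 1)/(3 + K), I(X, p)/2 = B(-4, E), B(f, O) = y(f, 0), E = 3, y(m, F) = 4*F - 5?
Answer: -2989/50 ≈ -59.780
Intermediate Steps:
y(m, F) = -5 + 4*F
B(f, O) = -5 (B(f, O) = -5 + 4*0 = -5 + 0 = -5)
I(X, p) = -10 (I(X, p) = 2*(-5) = -10)
x(K) = -6 + 8/(3 + K) (x(K) = -6 + (7 + 1)/(3 + K) = -6 + 8/(3 + K))
427/x(I(-1, 6)) = 427/((2*(-5 - 3*(-10))/(3 - 10))) = 427/((2*(-5 + 30)/(-7))) = 427/((2*(-⅐)*25)) = 427/(-50/7) = 427*(-7/50) = -2989/50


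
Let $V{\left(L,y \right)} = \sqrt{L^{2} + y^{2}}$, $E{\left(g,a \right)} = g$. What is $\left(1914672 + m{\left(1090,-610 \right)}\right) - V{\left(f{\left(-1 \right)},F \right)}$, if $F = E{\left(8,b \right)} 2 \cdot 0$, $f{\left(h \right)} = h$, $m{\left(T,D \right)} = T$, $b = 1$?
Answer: $1915761$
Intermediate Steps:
$F = 0$ ($F = 8 \cdot 2 \cdot 0 = 8 \cdot 0 = 0$)
$\left(1914672 + m{\left(1090,-610 \right)}\right) - V{\left(f{\left(-1 \right)},F \right)} = \left(1914672 + 1090\right) - \sqrt{\left(-1\right)^{2} + 0^{2}} = 1915762 - \sqrt{1 + 0} = 1915762 - \sqrt{1} = 1915762 - 1 = 1915761$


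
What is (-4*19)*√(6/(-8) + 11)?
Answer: -38*√41 ≈ -243.32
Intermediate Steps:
(-4*19)*√(6/(-8) + 11) = -76*√(6*(-⅛) + 11) = -76*√(-¾ + 11) = -38*√41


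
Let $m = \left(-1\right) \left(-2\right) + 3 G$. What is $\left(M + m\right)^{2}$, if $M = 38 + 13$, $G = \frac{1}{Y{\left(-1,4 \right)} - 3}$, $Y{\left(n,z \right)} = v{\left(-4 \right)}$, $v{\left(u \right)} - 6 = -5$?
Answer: $\frac{10609}{4} \approx 2652.3$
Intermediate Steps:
$v{\left(u \right)} = 1$ ($v{\left(u \right)} = 6 - 5 = 1$)
$Y{\left(n,z \right)} = 1$
$G = - \frac{1}{2}$ ($G = \frac{1}{1 - 3} = \frac{1}{-2} = - \frac{1}{2} \approx -0.5$)
$M = 51$
$m = \frac{1}{2}$ ($m = \left(-1\right) \left(-2\right) + 3 \left(- \frac{1}{2}\right) = 2 - \frac{3}{2} = \frac{1}{2} \approx 0.5$)
$\left(M + m\right)^{2} = \left(51 + \frac{1}{2}\right)^{2} = \left(\frac{103}{2}\right)^{2} = \frac{10609}{4}$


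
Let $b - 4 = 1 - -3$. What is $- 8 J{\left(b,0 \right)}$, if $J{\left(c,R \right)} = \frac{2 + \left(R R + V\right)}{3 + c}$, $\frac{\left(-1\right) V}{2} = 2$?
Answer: $\frac{16}{11} \approx 1.4545$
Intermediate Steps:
$V = -4$ ($V = \left(-2\right) 2 = -4$)
$b = 8$ ($b = 4 + \left(1 - -3\right) = 4 + \left(1 + 3\right) = 4 + 4 = 8$)
$J{\left(c,R \right)} = \frac{-2 + R^{2}}{3 + c}$ ($J{\left(c,R \right)} = \frac{2 + \left(R R - 4\right)}{3 + c} = \frac{2 + \left(R^{2} - 4\right)}{3 + c} = \frac{2 + \left(-4 + R^{2}\right)}{3 + c} = \frac{-2 + R^{2}}{3 + c}$)
$- 8 J{\left(b,0 \right)} = - 8 \frac{-2 + 0^{2}}{3 + 8} = - 8 \frac{-2 + 0}{11} = - 8 \cdot \frac{1}{11} \left(-2\right) = \left(-8\right) \left(- \frac{2}{11}\right) = \frac{16}{11}$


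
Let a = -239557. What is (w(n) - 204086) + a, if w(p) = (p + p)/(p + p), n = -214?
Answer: -443642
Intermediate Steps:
w(p) = 1 (w(p) = (2*p)/((2*p)) = (2*p)*(1/(2*p)) = 1)
(w(n) - 204086) + a = (1 - 204086) - 239557 = -204085 - 239557 = -443642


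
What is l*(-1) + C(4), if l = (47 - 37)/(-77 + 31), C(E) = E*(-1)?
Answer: -87/23 ≈ -3.7826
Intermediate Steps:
C(E) = -E
l = -5/23 (l = 10/(-46) = 10*(-1/46) = -5/23 ≈ -0.21739)
l*(-1) + C(4) = -5/23*(-1) - 1*4 = 5/23 - 4 = -87/23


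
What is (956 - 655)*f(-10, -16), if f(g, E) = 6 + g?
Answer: -1204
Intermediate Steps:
(956 - 655)*f(-10, -16) = (956 - 655)*(6 - 10) = 301*(-4) = -1204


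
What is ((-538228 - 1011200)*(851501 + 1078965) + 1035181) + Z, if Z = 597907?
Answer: -2991116440360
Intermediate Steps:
((-538228 - 1011200)*(851501 + 1078965) + 1035181) + Z = ((-538228 - 1011200)*(851501 + 1078965) + 1035181) + 597907 = (-1549428*1930466 + 1035181) + 597907 = (-2991118073448 + 1035181) + 597907 = -2991117038267 + 597907 = -2991116440360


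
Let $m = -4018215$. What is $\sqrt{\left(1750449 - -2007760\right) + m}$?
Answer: $i \sqrt{260006} \approx 509.91 i$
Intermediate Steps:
$\sqrt{\left(1750449 - -2007760\right) + m} = \sqrt{\left(1750449 - -2007760\right) - 4018215} = \sqrt{\left(1750449 + 2007760\right) - 4018215} = \sqrt{3758209 - 4018215} = \sqrt{-260006} = i \sqrt{260006}$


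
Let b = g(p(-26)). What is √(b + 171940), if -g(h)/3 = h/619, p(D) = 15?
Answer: √65880674485/619 ≈ 414.66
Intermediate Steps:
g(h) = -3*h/619
b = -45/619 (b = -3/619*15 = -45/619 ≈ -0.072698)
√(b + 171940) = √(-45/619 + 171940) = √(106430815/619) = √65880674485/619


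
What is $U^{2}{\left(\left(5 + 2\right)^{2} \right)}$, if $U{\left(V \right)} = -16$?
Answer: $256$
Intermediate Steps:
$U^{2}{\left(\left(5 + 2\right)^{2} \right)} = \left(-16\right)^{2} = 256$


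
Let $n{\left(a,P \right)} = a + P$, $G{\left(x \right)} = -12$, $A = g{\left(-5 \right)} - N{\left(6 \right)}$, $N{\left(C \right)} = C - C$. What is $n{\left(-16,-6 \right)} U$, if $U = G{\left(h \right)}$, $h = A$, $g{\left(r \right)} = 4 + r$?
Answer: $264$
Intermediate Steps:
$N{\left(C \right)} = 0$
$A = -1$ ($A = \left(4 - 5\right) - 0 = -1 + 0 = -1$)
$h = -1$
$n{\left(a,P \right)} = P + a$
$U = -12$
$n{\left(-16,-6 \right)} U = \left(-6 - 16\right) \left(-12\right) = \left(-22\right) \left(-12\right) = 264$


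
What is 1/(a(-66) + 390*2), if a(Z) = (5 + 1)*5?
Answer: 1/810 ≈ 0.0012346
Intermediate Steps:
a(Z) = 30 (a(Z) = 6*5 = 30)
1/(a(-66) + 390*2) = 1/(30 + 390*2) = 1/(30 + 780) = 1/810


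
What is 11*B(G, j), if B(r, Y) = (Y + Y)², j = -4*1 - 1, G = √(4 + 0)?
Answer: 1100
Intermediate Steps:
G = 2 (G = √4 = 2)
j = -5 (j = -4 - 1 = -5)
B(r, Y) = 4*Y² (B(r, Y) = (2*Y)² = 4*Y²)
11*B(G, j) = 11*(4*(-5)²) = 11*(4*25) = 11*100 = 1100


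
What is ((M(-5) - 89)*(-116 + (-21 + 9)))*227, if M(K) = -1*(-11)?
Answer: 2266368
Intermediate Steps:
M(K) = 11
((M(-5) - 89)*(-116 + (-21 + 9)))*227 = ((11 - 89)*(-116 + (-21 + 9)))*227 = -78*(-116 - 12)*227 = -78*(-128)*227 = 9984*227 = 2266368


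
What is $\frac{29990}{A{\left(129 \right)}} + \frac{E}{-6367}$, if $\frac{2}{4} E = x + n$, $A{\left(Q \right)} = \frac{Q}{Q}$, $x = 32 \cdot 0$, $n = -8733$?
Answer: $\frac{190963796}{6367} \approx 29993.0$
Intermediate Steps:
$x = 0$
$A{\left(Q \right)} = 1$
$E = -17466$ ($E = 2 \left(0 - 8733\right) = 2 \left(-8733\right) = -17466$)
$\frac{29990}{A{\left(129 \right)}} + \frac{E}{-6367} = \frac{29990}{1} - \frac{17466}{-6367} = 29990 \cdot 1 - - \frac{17466}{6367} = 29990 + \frac{17466}{6367} = \frac{190963796}{6367}$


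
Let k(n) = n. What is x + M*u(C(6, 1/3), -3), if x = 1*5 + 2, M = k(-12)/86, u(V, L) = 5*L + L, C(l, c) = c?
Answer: 409/43 ≈ 9.5116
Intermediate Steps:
u(V, L) = 6*L
M = -6/43 (M = -12/86 = -12*1/86 = -6/43 ≈ -0.13953)
x = 7 (x = 5 + 2 = 7)
x + M*u(C(6, 1/3), -3) = 7 - 36*(-3)/43 = 7 - 6/43*(-18) = 7 + 108/43 = 409/43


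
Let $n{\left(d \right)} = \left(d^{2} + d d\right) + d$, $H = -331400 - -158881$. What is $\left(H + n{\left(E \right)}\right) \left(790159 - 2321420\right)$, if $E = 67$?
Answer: $250321360714$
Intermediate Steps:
$H = -172519$ ($H = -331400 + 158881 = -172519$)
$n{\left(d \right)} = d + 2 d^{2}$ ($n{\left(d \right)} = \left(d^{2} + d^{2}\right) + d = 2 d^{2} + d = d + 2 d^{2}$)
$\left(H + n{\left(E \right)}\right) \left(790159 - 2321420\right) = \left(-172519 + 67 \left(1 + 2 \cdot 67\right)\right) \left(790159 - 2321420\right) = \left(-172519 + 67 \left(1 + 134\right)\right) \left(790159 - 2321420\right) = \left(-172519 + 67 \cdot 135\right) \left(-1531261\right) = \left(-172519 + 9045\right) \left(-1531261\right) = \left(-163474\right) \left(-1531261\right) = 250321360714$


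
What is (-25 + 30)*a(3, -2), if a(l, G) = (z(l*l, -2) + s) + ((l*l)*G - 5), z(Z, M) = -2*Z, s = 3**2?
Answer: -160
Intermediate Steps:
s = 9
a(l, G) = 4 - 2*l**2 + G*l**2 (a(l, G) = (-2*l*l + 9) + ((l*l)*G - 5) = (-2*l**2 + 9) + (l**2*G - 5) = (9 - 2*l**2) + (G*l**2 - 5) = (9 - 2*l**2) + (-5 + G*l**2) = 4 - 2*l**2 + G*l**2)
(-25 + 30)*a(3, -2) = (-25 + 30)*(4 - 2*3**2 - 2*3**2) = 5*(4 - 2*9 - 2*9) = 5*(4 - 18 - 18) = 5*(-32) = -160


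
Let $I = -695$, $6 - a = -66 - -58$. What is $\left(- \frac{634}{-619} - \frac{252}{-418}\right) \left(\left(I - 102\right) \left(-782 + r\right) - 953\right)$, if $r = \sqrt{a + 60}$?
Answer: $\frac{130994360500}{129371} - \frac{167768500 \sqrt{74}}{129371} \approx 1.0014 \cdot 10^{6}$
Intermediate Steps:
$a = 14$ ($a = 6 - \left(-66 - -58\right) = 6 - \left(-66 + 58\right) = 6 - -8 = 6 + 8 = 14$)
$r = \sqrt{74}$ ($r = \sqrt{14 + 60} = \sqrt{74} \approx 8.6023$)
$\left(- \frac{634}{-619} - \frac{252}{-418}\right) \left(\left(I - 102\right) \left(-782 + r\right) - 953\right) = \left(- \frac{634}{-619} - \frac{252}{-418}\right) \left(\left(-695 - 102\right) \left(-782 + \sqrt{74}\right) - 953\right) = \left(\left(-634\right) \left(- \frac{1}{619}\right) - - \frac{126}{209}\right) \left(- 797 \left(-782 + \sqrt{74}\right) - 953\right) = \left(\frac{634}{619} + \frac{126}{209}\right) \left(\left(623254 - 797 \sqrt{74}\right) - 953\right) = \frac{210500 \left(622301 - 797 \sqrt{74}\right)}{129371} = \frac{130994360500}{129371} - \frac{167768500 \sqrt{74}}{129371}$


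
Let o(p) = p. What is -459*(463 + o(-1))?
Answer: -212058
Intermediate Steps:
-459*(463 + o(-1)) = -459*(463 - 1) = -459*462 = -212058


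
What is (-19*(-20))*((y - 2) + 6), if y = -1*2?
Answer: 760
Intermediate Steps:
y = -2
(-19*(-20))*((y - 2) + 6) = (-19*(-20))*((-2 - 2) + 6) = 380*(-4 + 6) = 380*2 = 760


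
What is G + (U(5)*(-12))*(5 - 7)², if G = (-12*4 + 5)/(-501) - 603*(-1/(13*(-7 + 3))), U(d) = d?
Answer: -6552347/26052 ≈ -251.51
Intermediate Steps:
G = -299867/26052 (G = (-48 + 5)*(-1/501) - 603/((-13*(-4))) = -43*(-1/501) - 603/52 = 43/501 - 603*1/52 = 43/501 - 603/52 = -299867/26052 ≈ -11.510)
G + (U(5)*(-12))*(5 - 7)² = -299867/26052 + (5*(-12))*(5 - 7)² = -299867/26052 - 60*(-2)² = -299867/26052 - 60*4 = -299867/26052 - 240 = -6552347/26052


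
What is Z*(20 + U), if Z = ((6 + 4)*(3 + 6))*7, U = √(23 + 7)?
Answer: 12600 + 630*√30 ≈ 16051.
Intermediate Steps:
U = √30 ≈ 5.4772
Z = 630 (Z = (10*9)*7 = 90*7 = 630)
Z*(20 + U) = 630*(20 + √30) = 12600 + 630*√30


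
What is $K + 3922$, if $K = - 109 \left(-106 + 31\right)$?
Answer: $12097$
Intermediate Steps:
$K = 8175$ ($K = \left(-109\right) \left(-75\right) = 8175$)
$K + 3922 = 8175 + 3922 = 12097$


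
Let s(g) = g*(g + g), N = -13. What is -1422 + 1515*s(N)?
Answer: 510648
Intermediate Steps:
s(g) = 2*g² (s(g) = g*(2*g) = 2*g²)
-1422 + 1515*s(N) = -1422 + 1515*(2*(-13)²) = -1422 + 1515*(2*169) = -1422 + 1515*338 = -1422 + 512070 = 510648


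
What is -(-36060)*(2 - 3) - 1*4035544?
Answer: -4071604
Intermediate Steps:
-(-36060)*(2 - 3) - 1*4035544 = -(-36060)*(-1) - 4035544 = -18030*2 - 4035544 = -36060 - 4035544 = -4071604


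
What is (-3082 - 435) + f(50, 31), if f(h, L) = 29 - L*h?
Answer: -5038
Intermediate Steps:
f(h, L) = 29 - L*h
(-3082 - 435) + f(50, 31) = (-3082 - 435) + (29 - 1*31*50) = -3517 + (29 - 1550) = -3517 - 1521 = -5038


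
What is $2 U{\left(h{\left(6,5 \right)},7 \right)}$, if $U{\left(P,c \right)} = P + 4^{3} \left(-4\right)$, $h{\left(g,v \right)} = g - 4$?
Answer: $-508$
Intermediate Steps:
$h{\left(g,v \right)} = -4 + g$ ($h{\left(g,v \right)} = g - 4 = -4 + g$)
$U{\left(P,c \right)} = -256 + P$ ($U{\left(P,c \right)} = P + 64 \left(-4\right) = P - 256 = -256 + P$)
$2 U{\left(h{\left(6,5 \right)},7 \right)} = 2 \left(-256 + \left(-4 + 6\right)\right) = 2 \left(-256 + 2\right) = 2 \left(-254\right) = -508$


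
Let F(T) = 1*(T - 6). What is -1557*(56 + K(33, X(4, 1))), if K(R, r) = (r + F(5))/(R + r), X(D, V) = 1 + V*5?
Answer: -1136091/13 ≈ -87392.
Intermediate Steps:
X(D, V) = 1 + 5*V
F(T) = -6 + T (F(T) = 1*(-6 + T) = -6 + T)
K(R, r) = (-1 + r)/(R + r) (K(R, r) = (r + (-6 + 5))/(R + r) = (r - 1)/(R + r) = (-1 + r)/(R + r))
-1557*(56 + K(33, X(4, 1))) = -1557*(56 + (-1 + (1 + 5*1))/(33 + (1 + 5*1))) = -1557*(56 + (-1 + (1 + 5))/(33 + (1 + 5))) = -1557*(56 + (-1 + 6)/(33 + 6)) = -1557*(56 + 5/39) = -1557*2189/39 = -1136091/13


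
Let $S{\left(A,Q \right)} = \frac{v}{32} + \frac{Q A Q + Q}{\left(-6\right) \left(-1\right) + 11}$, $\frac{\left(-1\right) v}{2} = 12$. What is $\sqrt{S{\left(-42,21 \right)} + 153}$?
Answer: $\frac{7 i \sqrt{22083}}{34} \approx 30.595 i$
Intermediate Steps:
$v = -24$ ($v = \left(-2\right) 12 = -24$)
$S{\left(A,Q \right)} = - \frac{3}{4} + \frac{Q}{17} + \frac{A Q^{2}}{17}$ ($S{\left(A,Q \right)} = - \frac{24}{32} + \frac{Q A Q + Q}{\left(-6\right) \left(-1\right) + 11} = \left(-24\right) \frac{1}{32} + \frac{A Q Q + Q}{6 + 11} = - \frac{3}{4} + \frac{A Q^{2} + Q}{17} = - \frac{3}{4} + \left(Q + A Q^{2}\right) \frac{1}{17} = - \frac{3}{4} + \left(\frac{Q}{17} + \frac{A Q^{2}}{17}\right) = - \frac{3}{4} + \frac{Q}{17} + \frac{A Q^{2}}{17}$)
$\sqrt{S{\left(-42,21 \right)} + 153} = \sqrt{\left(- \frac{3}{4} + \frac{1}{17} \cdot 21 + \frac{1}{17} \left(-42\right) 21^{2}\right) + 153} = \sqrt{\left(- \frac{3}{4} + \frac{21}{17} + \frac{1}{17} \left(-42\right) 441\right) + 153} = \sqrt{\left(- \frac{3}{4} + \frac{21}{17} - \frac{18522}{17}\right) + 153} = \sqrt{- \frac{74055}{68} + 153} = \sqrt{- \frac{63651}{68}} = \frac{7 i \sqrt{22083}}{34}$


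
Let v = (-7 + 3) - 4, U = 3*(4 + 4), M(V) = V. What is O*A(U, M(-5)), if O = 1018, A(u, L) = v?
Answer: -8144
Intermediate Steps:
U = 24 (U = 3*8 = 24)
v = -8 (v = -4 - 4 = -8)
A(u, L) = -8
O*A(U, M(-5)) = 1018*(-8) = -8144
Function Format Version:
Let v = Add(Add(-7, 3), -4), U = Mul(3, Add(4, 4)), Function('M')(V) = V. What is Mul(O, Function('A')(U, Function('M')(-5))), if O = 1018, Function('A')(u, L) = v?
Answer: -8144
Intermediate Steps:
U = 24 (U = Mul(3, 8) = 24)
v = -8 (v = Add(-4, -4) = -8)
Function('A')(u, L) = -8
Mul(O, Function('A')(U, Function('M')(-5))) = Mul(1018, -8) = -8144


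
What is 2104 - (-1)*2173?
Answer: 4277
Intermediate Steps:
2104 - (-1)*2173 = 2104 - 1*(-2173) = 2104 + 2173 = 4277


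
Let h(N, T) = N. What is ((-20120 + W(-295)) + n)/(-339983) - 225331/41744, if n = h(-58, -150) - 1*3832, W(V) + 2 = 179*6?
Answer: -75651185501/14192250352 ≈ -5.3305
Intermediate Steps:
W(V) = 1072 (W(V) = -2 + 179*6 = -2 + 1074 = 1072)
n = -3890 (n = -58 - 1*3832 = -58 - 3832 = -3890)
((-20120 + W(-295)) + n)/(-339983) - 225331/41744 = ((-20120 + 1072) - 3890)/(-339983) - 225331/41744 = (-19048 - 3890)*(-1/339983) - 225331*1/41744 = -22938*(-1/339983) - 225331/41744 = 22938/339983 - 225331/41744 = -75651185501/14192250352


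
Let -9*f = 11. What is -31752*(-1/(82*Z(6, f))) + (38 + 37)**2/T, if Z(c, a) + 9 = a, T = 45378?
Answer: -179515907/4754606 ≈ -37.756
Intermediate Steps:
f = -11/9 (f = -1/9*11 = -11/9 ≈ -1.2222)
Z(c, a) = -9 + a
-31752*(-1/(82*Z(6, f))) + (38 + 37)**2/T = -31752*(-1/(82*(-9 - 11/9))) + (38 + 37)**2/45378 = -31752/((-82*(-92/9))) + 75**2*(1/45378) = -31752/7544/9 + 5625*(1/45378) = -31752*9/7544 + 625/5042 = -35721/943 + 625/5042 = -179515907/4754606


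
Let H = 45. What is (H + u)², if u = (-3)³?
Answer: 324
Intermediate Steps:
u = -27
(H + u)² = (45 - 27)² = 18² = 324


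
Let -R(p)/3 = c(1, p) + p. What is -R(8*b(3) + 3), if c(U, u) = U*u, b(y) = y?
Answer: 162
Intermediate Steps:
R(p) = -6*p (R(p) = -3*(1*p + p) = -3*(p + p) = -6*p)
-R(8*b(3) + 3) = -(-6)*(8*3 + 3) = -(-6)*(24 + 3) = -(-6)*27 = -1*(-162) = 162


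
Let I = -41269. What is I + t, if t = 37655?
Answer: -3614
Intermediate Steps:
I + t = -41269 + 37655 = -3614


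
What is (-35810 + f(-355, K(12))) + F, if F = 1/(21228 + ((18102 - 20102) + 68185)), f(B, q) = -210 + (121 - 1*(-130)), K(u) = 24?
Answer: -3126675596/87413 ≈ -35769.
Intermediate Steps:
f(B, q) = 41 (f(B, q) = -210 + (121 + 130) = -210 + 251 = 41)
F = 1/87413 (F = 1/(21228 + (-2000 + 68185)) = 1/(21228 + 66185) = 1/87413 ≈ 1.1440e-5)
(-35810 + f(-355, K(12))) + F = (-35810 + 41) + 1/87413 = -35769 + 1/87413 = -3126675596/87413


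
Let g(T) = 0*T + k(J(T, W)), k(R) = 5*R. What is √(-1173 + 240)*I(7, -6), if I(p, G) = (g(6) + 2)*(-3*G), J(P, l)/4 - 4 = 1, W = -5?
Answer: 1836*I*√933 ≈ 56081.0*I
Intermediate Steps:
J(P, l) = 20 (J(P, l) = 16 + 4*1 = 16 + 4 = 20)
g(T) = 100 (g(T) = 0*T + 5*20 = 0 + 100 = 100)
I(p, G) = -306*G (I(p, G) = (100 + 2)*(-3*G) = 102*(-3*G) = -306*G)
√(-1173 + 240)*I(7, -6) = √(-1173 + 240)*(-306*(-6)) = √(-933)*1836 = (I*√933)*1836 = 1836*I*√933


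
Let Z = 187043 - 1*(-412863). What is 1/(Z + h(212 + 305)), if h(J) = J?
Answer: 1/600423 ≈ 1.6655e-6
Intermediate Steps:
Z = 599906 (Z = 187043 + 412863 = 599906)
1/(Z + h(212 + 305)) = 1/(599906 + (212 + 305)) = 1/(599906 + 517) = 1/600423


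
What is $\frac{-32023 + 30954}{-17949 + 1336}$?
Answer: $\frac{1069}{16613} \approx 0.064347$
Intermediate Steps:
$\frac{-32023 + 30954}{-17949 + 1336} = - \frac{1069}{-16613} = \left(-1069\right) \left(- \frac{1}{16613}\right) = \frac{1069}{16613}$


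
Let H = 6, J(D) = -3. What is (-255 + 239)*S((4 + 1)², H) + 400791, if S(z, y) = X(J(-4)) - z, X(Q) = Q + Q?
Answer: 401287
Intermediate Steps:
X(Q) = 2*Q
S(z, y) = -6 - z (S(z, y) = 2*(-3) - z = -6 - z)
(-255 + 239)*S((4 + 1)², H) + 400791 = (-255 + 239)*(-6 - (4 + 1)²) + 400791 = -16*(-6 - 1*5²) + 400791 = -16*(-6 - 1*25) + 400791 = -16*(-6 - 25) + 400791 = -16*(-31) + 400791 = 496 + 400791 = 401287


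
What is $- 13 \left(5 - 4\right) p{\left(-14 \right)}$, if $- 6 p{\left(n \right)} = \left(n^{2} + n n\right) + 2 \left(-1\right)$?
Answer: $845$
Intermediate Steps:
$p{\left(n \right)} = \frac{1}{3} - \frac{n^{2}}{3}$ ($p{\left(n \right)} = - \frac{\left(n^{2} + n n\right) + 2 \left(-1\right)}{6} = - \frac{\left(n^{2} + n^{2}\right) - 2}{6} = - \frac{2 n^{2} - 2}{6} = - \frac{-2 + 2 n^{2}}{6} = \frac{1}{3} - \frac{n^{2}}{3}$)
$- 13 \left(5 - 4\right) p{\left(-14 \right)} = - 13 \left(5 - 4\right) \left(\frac{1}{3} - \frac{\left(-14\right)^{2}}{3}\right) = - 13 \left(5 - 4\right) \left(\frac{1}{3} - \frac{196}{3}\right) = \left(-13\right) 1 \left(\frac{1}{3} - \frac{196}{3}\right) = \left(-13\right) \left(-65\right) = 845$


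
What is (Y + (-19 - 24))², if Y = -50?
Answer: 8649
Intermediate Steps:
(Y + (-19 - 24))² = (-50 + (-19 - 24))² = (-50 - 43)² = (-93)² = 8649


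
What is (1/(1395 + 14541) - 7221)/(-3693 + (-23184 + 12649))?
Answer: 115073855/226737408 ≈ 0.50752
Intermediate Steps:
(1/(1395 + 14541) - 7221)/(-3693 + (-23184 + 12649)) = (1/15936 - 7221)/(-3693 - 10535) = (1/15936 - 7221)/(-14228) = -115073855/15936*(-1/14228) = 115073855/226737408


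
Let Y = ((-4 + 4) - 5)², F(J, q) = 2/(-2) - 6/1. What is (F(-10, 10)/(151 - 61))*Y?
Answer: -35/18 ≈ -1.9444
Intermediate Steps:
F(J, q) = -7 (F(J, q) = 2*(-½) - 6*1 = -1 - 6 = -7)
Y = 25 (Y = (0 - 5)² = (-5)² = 25)
(F(-10, 10)/(151 - 61))*Y = (-7/(151 - 61))*25 = (-7/90)*25 = ((1/90)*(-7))*25 = -7/90*25 = -35/18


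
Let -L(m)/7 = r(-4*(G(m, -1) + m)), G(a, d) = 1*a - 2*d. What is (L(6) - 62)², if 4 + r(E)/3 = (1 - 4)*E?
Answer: 12292036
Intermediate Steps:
G(a, d) = a - 2*d
r(E) = -12 - 9*E (r(E) = -12 + 3*((1 - 4)*E) = -12 + 3*(-3*E) = -12 - 9*E)
L(m) = -420 - 504*m (L(m) = -7*(-12 - (-36)*((m - 2*(-1)) + m)) = -7*(-12 - (-36)*((m + 2) + m)) = -7*(-12 - (-36)*((2 + m) + m)) = -7*(-12 - (-36)*(2 + 2*m)) = -7*(-12 - 9*(-8 - 8*m)) = -7*(-12 + (72 + 72*m)) = -7*(60 + 72*m) = -420 - 504*m)
(L(6) - 62)² = ((-420 - 504*6) - 62)² = ((-420 - 3024) - 62)² = (-3444 - 62)² = (-3506)² = 12292036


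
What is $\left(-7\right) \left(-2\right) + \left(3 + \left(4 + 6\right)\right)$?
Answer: $27$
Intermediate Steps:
$\left(-7\right) \left(-2\right) + \left(3 + \left(4 + 6\right)\right) = 14 + \left(3 + 10\right) = 14 + 13 = 27$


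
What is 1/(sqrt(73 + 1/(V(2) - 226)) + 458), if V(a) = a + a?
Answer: 101676/46551403 - sqrt(3597510)/46551403 ≈ 0.0021434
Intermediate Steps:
V(a) = 2*a
1/(sqrt(73 + 1/(V(2) - 226)) + 458) = 1/(sqrt(73 + 1/(2*2 - 226)) + 458) = 1/(sqrt(73 + 1/(4 - 226)) + 458) = 1/(sqrt(73 + 1/(-222)) + 458) = 1/(sqrt(73 - 1/222) + 458) = 1/(sqrt(16205/222) + 458) = 1/(sqrt(3597510)/222 + 458) = 1/(458 + sqrt(3597510)/222)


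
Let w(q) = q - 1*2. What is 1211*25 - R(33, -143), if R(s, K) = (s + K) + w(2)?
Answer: 30385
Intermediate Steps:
w(q) = -2 + q (w(q) = q - 2 = -2 + q)
R(s, K) = K + s (R(s, K) = (s + K) + (-2 + 2) = (K + s) + 0 = K + s)
1211*25 - R(33, -143) = 1211*25 - (-143 + 33) = 30275 - 1*(-110) = 30275 + 110 = 30385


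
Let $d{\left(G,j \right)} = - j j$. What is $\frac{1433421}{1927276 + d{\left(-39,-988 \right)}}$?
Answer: $\frac{477807}{317044} \approx 1.5071$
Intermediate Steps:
$d{\left(G,j \right)} = - j^{2}$
$\frac{1433421}{1927276 + d{\left(-39,-988 \right)}} = \frac{1433421}{1927276 - \left(-988\right)^{2}} = \frac{1433421}{1927276 - 976144} = \frac{1433421}{951132} = 1433421 \cdot \frac{1}{951132} = \frac{477807}{317044}$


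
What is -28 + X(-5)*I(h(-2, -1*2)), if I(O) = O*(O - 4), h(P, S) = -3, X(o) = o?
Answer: -133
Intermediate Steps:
I(O) = O*(-4 + O)
-28 + X(-5)*I(h(-2, -1*2)) = -28 - (-15)*(-4 - 3) = -28 - (-15)*(-7) = -28 - 5*21 = -28 - 105 = -133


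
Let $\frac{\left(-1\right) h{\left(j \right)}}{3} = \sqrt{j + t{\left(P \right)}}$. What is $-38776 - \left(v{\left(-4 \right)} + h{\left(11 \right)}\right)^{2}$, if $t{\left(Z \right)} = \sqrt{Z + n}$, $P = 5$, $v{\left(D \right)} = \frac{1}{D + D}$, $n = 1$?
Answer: $-38776 - \frac{\left(1 + 24 \sqrt{11 + \sqrt{6}}\right)^{2}}{64} \approx -38900.0$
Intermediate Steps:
$v{\left(D \right)} = \frac{1}{2 D}$
$t{\left(Z \right)} = \sqrt{1 + Z}$ ($t{\left(Z \right)} = \sqrt{Z + 1} = \sqrt{1 + Z}$)
$h{\left(j \right)} = - 3 \sqrt{j + \sqrt{6}}$ ($h{\left(j \right)} = - 3 \sqrt{j + \sqrt{1 + 5}} = - 3 \sqrt{j + \sqrt{6}}$)
$-38776 - \left(v{\left(-4 \right)} + h{\left(11 \right)}\right)^{2} = -38776 - \left(\frac{1}{2 \left(-4\right)} - 3 \sqrt{11 + \sqrt{6}}\right)^{2} = -38776 - \left(\frac{1}{2} \left(- \frac{1}{4}\right) - 3 \sqrt{11 + \sqrt{6}}\right)^{2} = -38776 - \left(- \frac{1}{8} - 3 \sqrt{11 + \sqrt{6}}\right)^{2}$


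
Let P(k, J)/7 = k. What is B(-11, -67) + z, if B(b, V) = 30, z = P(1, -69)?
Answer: 37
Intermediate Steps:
P(k, J) = 7*k
z = 7 (z = 7*1 = 7)
B(-11, -67) + z = 30 + 7 = 37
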